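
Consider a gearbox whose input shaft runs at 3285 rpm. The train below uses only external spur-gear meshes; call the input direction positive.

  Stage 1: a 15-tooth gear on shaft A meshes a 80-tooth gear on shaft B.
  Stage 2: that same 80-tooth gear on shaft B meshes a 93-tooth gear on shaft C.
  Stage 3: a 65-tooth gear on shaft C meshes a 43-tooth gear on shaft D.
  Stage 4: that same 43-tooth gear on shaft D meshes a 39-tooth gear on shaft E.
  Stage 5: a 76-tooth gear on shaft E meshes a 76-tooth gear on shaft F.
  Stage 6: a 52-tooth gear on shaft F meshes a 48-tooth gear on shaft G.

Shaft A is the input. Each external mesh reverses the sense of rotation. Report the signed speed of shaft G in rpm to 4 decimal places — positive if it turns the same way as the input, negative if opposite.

Stage 1 [15T→80T]: ω = 3285.0000×15/80 = 615.9375 rpm, dir flips to −; running = −615.9375
Stage 2 [80T→93T]: ω = 615.9375×80/93 = 529.8387 rpm, dir flips to +; running = +529.8387
Stage 3 [65T→43T]: ω = 529.8387×65/43 = 800.9190 rpm, dir flips to −; running = −800.9190
Stage 4 [43T→39T]: ω = 800.9190×43/39 = 883.0645 rpm, dir flips to +; running = +883.0645
Stage 5 [76T→76T]: ω = 883.0645×76/76 = 883.0645 rpm, dir flips to −; running = −883.0645
Stage 6 [52T→48T]: ω = 883.0645×52/48 = 956.6532 rpm, dir flips to +; running = +956.6532

+956.6532 rpm (same as input, |ω| = 956.6532 rpm)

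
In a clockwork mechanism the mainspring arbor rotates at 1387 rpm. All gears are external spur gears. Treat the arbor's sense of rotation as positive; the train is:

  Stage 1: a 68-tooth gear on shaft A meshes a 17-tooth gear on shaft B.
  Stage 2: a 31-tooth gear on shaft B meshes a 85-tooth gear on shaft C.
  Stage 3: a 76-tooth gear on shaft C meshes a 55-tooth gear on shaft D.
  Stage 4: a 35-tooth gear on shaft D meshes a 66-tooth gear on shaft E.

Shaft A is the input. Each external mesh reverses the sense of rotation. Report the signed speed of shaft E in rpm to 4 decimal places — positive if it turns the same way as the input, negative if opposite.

Stage 1 [68T→17T]: ω = 1387.0000×68/17 = 5548.0000 rpm, dir flips to −; running = −5548.0000
Stage 2 [31T→85T]: ω = 5548.0000×31/85 = 2023.3882 rpm, dir flips to +; running = +2023.3882
Stage 3 [76T→55T]: ω = 2023.3882×76/55 = 2795.9547 rpm, dir flips to −; running = −2795.9547
Stage 4 [35T→66T]: ω = 2795.9547×35/66 = 1482.7032 rpm, dir flips to +; running = +1482.7032

+1482.7032 rpm (same as input, |ω| = 1482.7032 rpm)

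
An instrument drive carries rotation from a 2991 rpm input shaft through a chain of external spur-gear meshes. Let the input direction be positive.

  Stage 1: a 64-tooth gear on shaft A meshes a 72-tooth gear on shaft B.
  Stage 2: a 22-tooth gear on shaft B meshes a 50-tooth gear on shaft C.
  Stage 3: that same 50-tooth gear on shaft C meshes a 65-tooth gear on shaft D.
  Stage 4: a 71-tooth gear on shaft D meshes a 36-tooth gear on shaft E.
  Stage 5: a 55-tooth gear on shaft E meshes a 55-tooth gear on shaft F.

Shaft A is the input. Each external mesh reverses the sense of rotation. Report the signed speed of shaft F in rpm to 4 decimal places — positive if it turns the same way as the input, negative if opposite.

-1774.7168 rpm (opposite to input, |ω| = 1774.7168 rpm)

Stage 1 [64T→72T]: ω = 2991.0000×64/72 = 2658.6667 rpm, dir flips to −; running = −2658.6667
Stage 2 [22T→50T]: ω = 2658.6667×22/50 = 1169.8133 rpm, dir flips to +; running = +1169.8133
Stage 3 [50T→65T]: ω = 1169.8133×50/65 = 899.8564 rpm, dir flips to −; running = −899.8564
Stage 4 [71T→36T]: ω = 899.8564×71/36 = 1774.7168 rpm, dir flips to +; running = +1774.7168
Stage 5 [55T→55T]: ω = 1774.7168×55/55 = 1774.7168 rpm, dir flips to −; running = −1774.7168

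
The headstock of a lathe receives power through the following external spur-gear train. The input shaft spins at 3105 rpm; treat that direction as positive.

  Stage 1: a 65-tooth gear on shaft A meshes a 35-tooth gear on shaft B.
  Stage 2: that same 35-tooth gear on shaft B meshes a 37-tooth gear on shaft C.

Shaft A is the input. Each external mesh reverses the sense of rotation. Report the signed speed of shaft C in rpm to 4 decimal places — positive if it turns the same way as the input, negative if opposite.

Stage 1 [65T→35T]: ω = 3105.0000×65/35 = 5766.4286 rpm, dir flips to −; running = −5766.4286
Stage 2 [35T→37T]: ω = 5766.4286×35/37 = 5454.7297 rpm, dir flips to +; running = +5454.7297

+5454.7297 rpm (same as input, |ω| = 5454.7297 rpm)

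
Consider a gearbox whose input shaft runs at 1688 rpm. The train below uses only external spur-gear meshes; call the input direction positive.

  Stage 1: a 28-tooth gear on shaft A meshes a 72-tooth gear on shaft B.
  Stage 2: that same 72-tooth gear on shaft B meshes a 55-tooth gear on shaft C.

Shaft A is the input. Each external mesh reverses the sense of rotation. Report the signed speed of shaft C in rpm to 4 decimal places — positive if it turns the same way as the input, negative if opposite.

+859.3455 rpm (same as input, |ω| = 859.3455 rpm)

Stage 1 [28T→72T]: ω = 1688.0000×28/72 = 656.4444 rpm, dir flips to −; running = −656.4444
Stage 2 [72T→55T]: ω = 656.4444×72/55 = 859.3455 rpm, dir flips to +; running = +859.3455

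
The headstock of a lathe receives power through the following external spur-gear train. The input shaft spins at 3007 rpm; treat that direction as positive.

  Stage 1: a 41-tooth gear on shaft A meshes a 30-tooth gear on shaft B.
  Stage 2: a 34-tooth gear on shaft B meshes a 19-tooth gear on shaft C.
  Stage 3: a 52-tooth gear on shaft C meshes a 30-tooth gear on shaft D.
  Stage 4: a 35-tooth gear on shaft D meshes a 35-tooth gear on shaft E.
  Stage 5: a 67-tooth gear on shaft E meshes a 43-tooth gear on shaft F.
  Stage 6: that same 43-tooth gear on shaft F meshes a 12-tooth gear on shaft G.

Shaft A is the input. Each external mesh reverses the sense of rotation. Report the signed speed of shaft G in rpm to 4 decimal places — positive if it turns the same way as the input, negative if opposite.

Stage 1 [41T→30T]: ω = 3007.0000×41/30 = 4109.5667 rpm, dir flips to −; running = −4109.5667
Stage 2 [34T→19T]: ω = 4109.5667×34/19 = 7353.9614 rpm, dir flips to +; running = +7353.9614
Stage 3 [52T→30T]: ω = 7353.9614×52/30 = 12746.8664 rpm, dir flips to −; running = −12746.8664
Stage 4 [35T→35T]: ω = 12746.8664×35/35 = 12746.8664 rpm, dir flips to +; running = +12746.8664
Stage 5 [67T→43T]: ω = 12746.8664×67/43 = 19861.3965 rpm, dir flips to −; running = −19861.3965
Stage 6 [43T→12T]: ω = 19861.3965×43/12 = 71170.0042 rpm, dir flips to +; running = +71170.0042

+71170.0042 rpm (same as input, |ω| = 71170.0042 rpm)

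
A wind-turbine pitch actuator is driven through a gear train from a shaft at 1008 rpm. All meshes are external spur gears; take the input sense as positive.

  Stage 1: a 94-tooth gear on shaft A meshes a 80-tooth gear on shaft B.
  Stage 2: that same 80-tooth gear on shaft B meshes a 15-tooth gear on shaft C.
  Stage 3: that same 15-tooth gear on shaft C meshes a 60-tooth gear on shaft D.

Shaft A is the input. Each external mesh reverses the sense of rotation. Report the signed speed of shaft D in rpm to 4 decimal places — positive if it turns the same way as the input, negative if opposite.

Stage 1 [94T→80T]: ω = 1008.0000×94/80 = 1184.4000 rpm, dir flips to −; running = −1184.4000
Stage 2 [80T→15T]: ω = 1184.4000×80/15 = 6316.8000 rpm, dir flips to +; running = +6316.8000
Stage 3 [15T→60T]: ω = 6316.8000×15/60 = 1579.2000 rpm, dir flips to −; running = −1579.2000

-1579.2000 rpm (opposite to input, |ω| = 1579.2000 rpm)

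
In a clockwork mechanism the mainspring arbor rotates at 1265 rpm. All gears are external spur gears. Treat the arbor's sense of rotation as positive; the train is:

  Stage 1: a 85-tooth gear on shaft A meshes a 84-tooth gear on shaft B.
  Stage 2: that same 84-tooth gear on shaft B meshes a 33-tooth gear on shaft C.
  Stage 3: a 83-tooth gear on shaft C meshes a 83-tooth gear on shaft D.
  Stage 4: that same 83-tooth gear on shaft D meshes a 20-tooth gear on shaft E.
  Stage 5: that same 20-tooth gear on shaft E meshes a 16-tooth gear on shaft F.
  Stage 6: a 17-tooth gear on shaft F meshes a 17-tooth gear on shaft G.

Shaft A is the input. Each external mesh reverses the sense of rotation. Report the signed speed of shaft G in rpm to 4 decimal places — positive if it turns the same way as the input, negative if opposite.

Stage 1 [85T→84T]: ω = 1265.0000×85/84 = 1280.0595 rpm, dir flips to −; running = −1280.0595
Stage 2 [84T→33T]: ω = 1280.0595×84/33 = 3258.3333 rpm, dir flips to +; running = +3258.3333
Stage 3 [83T→83T]: ω = 3258.3333×83/83 = 3258.3333 rpm, dir flips to −; running = −3258.3333
Stage 4 [83T→20T]: ω = 3258.3333×83/20 = 13522.0833 rpm, dir flips to +; running = +13522.0833
Stage 5 [20T→16T]: ω = 13522.0833×20/16 = 16902.6042 rpm, dir flips to −; running = −16902.6042
Stage 6 [17T→17T]: ω = 16902.6042×17/17 = 16902.6042 rpm, dir flips to +; running = +16902.6042

+16902.6042 rpm (same as input, |ω| = 16902.6042 rpm)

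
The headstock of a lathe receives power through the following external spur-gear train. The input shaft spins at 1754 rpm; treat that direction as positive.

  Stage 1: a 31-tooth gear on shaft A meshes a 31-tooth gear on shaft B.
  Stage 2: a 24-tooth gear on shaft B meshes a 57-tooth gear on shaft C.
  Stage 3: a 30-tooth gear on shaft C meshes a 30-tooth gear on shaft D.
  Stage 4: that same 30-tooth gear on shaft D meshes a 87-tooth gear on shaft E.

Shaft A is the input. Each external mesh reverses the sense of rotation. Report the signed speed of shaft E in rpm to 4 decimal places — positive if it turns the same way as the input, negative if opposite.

Stage 1 [31T→31T]: ω = 1754.0000×31/31 = 1754.0000 rpm, dir flips to −; running = −1754.0000
Stage 2 [24T→57T]: ω = 1754.0000×24/57 = 738.5263 rpm, dir flips to +; running = +738.5263
Stage 3 [30T→30T]: ω = 738.5263×30/30 = 738.5263 rpm, dir flips to −; running = −738.5263
Stage 4 [30T→87T]: ω = 738.5263×30/87 = 254.6642 rpm, dir flips to +; running = +254.6642

+254.6642 rpm (same as input, |ω| = 254.6642 rpm)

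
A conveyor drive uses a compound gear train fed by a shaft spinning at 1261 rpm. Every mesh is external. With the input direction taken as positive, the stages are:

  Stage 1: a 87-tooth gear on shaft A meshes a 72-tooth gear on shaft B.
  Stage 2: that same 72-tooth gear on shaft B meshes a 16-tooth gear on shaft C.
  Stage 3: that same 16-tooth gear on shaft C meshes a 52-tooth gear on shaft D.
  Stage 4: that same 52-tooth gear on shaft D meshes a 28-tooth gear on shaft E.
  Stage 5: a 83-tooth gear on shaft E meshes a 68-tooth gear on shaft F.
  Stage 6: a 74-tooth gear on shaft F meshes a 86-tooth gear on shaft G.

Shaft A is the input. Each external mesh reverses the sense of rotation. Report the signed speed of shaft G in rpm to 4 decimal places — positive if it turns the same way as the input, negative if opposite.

+4115.0845 rpm (same as input, |ω| = 4115.0845 rpm)

Stage 1 [87T→72T]: ω = 1261.0000×87/72 = 1523.7083 rpm, dir flips to −; running = −1523.7083
Stage 2 [72T→16T]: ω = 1523.7083×72/16 = 6856.6875 rpm, dir flips to +; running = +6856.6875
Stage 3 [16T→52T]: ω = 6856.6875×16/52 = 2109.7500 rpm, dir flips to −; running = −2109.7500
Stage 4 [52T→28T]: ω = 2109.7500×52/28 = 3918.1071 rpm, dir flips to +; running = +3918.1071
Stage 5 [83T→68T]: ω = 3918.1071×83/68 = 4782.3955 rpm, dir flips to −; running = −4782.3955
Stage 6 [74T→86T]: ω = 4782.3955×74/86 = 4115.0845 rpm, dir flips to +; running = +4115.0845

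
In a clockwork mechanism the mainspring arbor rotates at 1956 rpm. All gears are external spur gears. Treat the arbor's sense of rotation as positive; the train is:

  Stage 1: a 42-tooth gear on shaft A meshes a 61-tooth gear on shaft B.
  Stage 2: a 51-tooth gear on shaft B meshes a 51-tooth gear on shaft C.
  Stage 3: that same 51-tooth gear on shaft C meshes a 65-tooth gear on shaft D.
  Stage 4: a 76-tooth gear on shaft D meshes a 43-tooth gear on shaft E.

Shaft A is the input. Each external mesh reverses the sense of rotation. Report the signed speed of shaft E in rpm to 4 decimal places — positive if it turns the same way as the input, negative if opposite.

+1867.6275 rpm (same as input, |ω| = 1867.6275 rpm)

Stage 1 [42T→61T]: ω = 1956.0000×42/61 = 1346.7541 rpm, dir flips to −; running = −1346.7541
Stage 2 [51T→51T]: ω = 1346.7541×51/51 = 1346.7541 rpm, dir flips to +; running = +1346.7541
Stage 3 [51T→65T]: ω = 1346.7541×51/65 = 1056.6840 rpm, dir flips to −; running = −1056.6840
Stage 4 [76T→43T]: ω = 1056.6840×76/43 = 1867.6275 rpm, dir flips to +; running = +1867.6275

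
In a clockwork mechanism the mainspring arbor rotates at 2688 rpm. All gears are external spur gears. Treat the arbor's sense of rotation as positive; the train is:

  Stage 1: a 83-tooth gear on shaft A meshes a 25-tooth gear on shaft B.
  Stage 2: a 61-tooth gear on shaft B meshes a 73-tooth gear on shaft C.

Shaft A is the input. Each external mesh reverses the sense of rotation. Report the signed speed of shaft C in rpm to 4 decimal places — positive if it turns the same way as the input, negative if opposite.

Stage 1 [83T→25T]: ω = 2688.0000×83/25 = 8924.1600 rpm, dir flips to −; running = −8924.1600
Stage 2 [61T→73T]: ω = 8924.1600×61/73 = 7457.1748 rpm, dir flips to +; running = +7457.1748

+7457.1748 rpm (same as input, |ω| = 7457.1748 rpm)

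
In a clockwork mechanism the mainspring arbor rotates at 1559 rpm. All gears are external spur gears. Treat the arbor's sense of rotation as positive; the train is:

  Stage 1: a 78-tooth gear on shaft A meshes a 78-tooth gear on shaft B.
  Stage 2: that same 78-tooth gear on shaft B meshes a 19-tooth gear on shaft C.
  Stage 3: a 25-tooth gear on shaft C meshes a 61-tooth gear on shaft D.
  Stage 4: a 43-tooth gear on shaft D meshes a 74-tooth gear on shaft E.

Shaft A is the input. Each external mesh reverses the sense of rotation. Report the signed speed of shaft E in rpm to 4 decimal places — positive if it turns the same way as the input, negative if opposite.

+1524.1722 rpm (same as input, |ω| = 1524.1722 rpm)

Stage 1 [78T→78T]: ω = 1559.0000×78/78 = 1559.0000 rpm, dir flips to −; running = −1559.0000
Stage 2 [78T→19T]: ω = 1559.0000×78/19 = 6400.1053 rpm, dir flips to +; running = +6400.1053
Stage 3 [25T→61T]: ω = 6400.1053×25/61 = 2622.9940 rpm, dir flips to −; running = −2622.9940
Stage 4 [43T→74T]: ω = 2622.9940×43/74 = 1524.1722 rpm, dir flips to +; running = +1524.1722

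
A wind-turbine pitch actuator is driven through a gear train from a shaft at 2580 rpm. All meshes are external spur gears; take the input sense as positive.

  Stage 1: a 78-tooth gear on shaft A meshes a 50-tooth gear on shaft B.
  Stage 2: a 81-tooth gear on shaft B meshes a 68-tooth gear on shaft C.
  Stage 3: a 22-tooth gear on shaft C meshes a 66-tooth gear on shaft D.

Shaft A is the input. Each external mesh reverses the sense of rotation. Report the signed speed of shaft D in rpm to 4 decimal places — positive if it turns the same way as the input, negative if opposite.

-1598.0824 rpm (opposite to input, |ω| = 1598.0824 rpm)

Stage 1 [78T→50T]: ω = 2580.0000×78/50 = 4024.8000 rpm, dir flips to −; running = −4024.8000
Stage 2 [81T→68T]: ω = 4024.8000×81/68 = 4794.2471 rpm, dir flips to +; running = +4794.2471
Stage 3 [22T→66T]: ω = 4794.2471×22/66 = 1598.0824 rpm, dir flips to −; running = −1598.0824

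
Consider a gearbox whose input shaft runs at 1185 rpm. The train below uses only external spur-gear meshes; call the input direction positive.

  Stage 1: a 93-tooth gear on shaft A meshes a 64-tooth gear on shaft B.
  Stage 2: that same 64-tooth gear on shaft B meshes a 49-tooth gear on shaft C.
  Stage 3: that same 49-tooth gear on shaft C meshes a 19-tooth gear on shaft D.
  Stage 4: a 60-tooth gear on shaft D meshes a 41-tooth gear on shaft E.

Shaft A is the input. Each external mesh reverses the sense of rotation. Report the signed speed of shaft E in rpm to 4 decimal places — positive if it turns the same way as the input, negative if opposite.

+8488.1900 rpm (same as input, |ω| = 8488.1900 rpm)

Stage 1 [93T→64T]: ω = 1185.0000×93/64 = 1721.9531 rpm, dir flips to −; running = −1721.9531
Stage 2 [64T→49T]: ω = 1721.9531×64/49 = 2249.0816 rpm, dir flips to +; running = +2249.0816
Stage 3 [49T→19T]: ω = 2249.0816×49/19 = 5800.2632 rpm, dir flips to −; running = −5800.2632
Stage 4 [60T→41T]: ω = 5800.2632×60/41 = 8488.1900 rpm, dir flips to +; running = +8488.1900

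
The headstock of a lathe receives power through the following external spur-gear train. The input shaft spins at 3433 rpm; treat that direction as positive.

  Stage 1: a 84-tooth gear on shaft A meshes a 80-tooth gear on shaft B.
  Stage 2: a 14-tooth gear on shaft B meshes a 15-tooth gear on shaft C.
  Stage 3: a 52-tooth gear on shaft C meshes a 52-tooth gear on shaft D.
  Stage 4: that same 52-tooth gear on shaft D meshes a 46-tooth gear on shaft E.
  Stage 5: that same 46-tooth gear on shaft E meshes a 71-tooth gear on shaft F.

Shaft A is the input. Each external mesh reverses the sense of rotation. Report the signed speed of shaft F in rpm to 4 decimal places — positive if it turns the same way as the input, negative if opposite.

-2464.0237 rpm (opposite to input, |ω| = 2464.0237 rpm)

Stage 1 [84T→80T]: ω = 3433.0000×84/80 = 3604.6500 rpm, dir flips to −; running = −3604.6500
Stage 2 [14T→15T]: ω = 3604.6500×14/15 = 3364.3400 rpm, dir flips to +; running = +3364.3400
Stage 3 [52T→52T]: ω = 3364.3400×52/52 = 3364.3400 rpm, dir flips to −; running = −3364.3400
Stage 4 [52T→46T]: ω = 3364.3400×52/46 = 3803.1670 rpm, dir flips to +; running = +3803.1670
Stage 5 [46T→71T]: ω = 3803.1670×46/71 = 2464.0237 rpm, dir flips to −; running = −2464.0237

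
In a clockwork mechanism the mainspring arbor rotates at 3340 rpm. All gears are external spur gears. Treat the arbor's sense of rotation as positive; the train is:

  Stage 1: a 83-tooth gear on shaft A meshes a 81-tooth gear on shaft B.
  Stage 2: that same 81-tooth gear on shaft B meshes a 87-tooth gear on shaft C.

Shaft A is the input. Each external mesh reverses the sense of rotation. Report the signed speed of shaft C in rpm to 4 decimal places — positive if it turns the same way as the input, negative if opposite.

+3186.4368 rpm (same as input, |ω| = 3186.4368 rpm)

Stage 1 [83T→81T]: ω = 3340.0000×83/81 = 3422.4691 rpm, dir flips to −; running = −3422.4691
Stage 2 [81T→87T]: ω = 3422.4691×81/87 = 3186.4368 rpm, dir flips to +; running = +3186.4368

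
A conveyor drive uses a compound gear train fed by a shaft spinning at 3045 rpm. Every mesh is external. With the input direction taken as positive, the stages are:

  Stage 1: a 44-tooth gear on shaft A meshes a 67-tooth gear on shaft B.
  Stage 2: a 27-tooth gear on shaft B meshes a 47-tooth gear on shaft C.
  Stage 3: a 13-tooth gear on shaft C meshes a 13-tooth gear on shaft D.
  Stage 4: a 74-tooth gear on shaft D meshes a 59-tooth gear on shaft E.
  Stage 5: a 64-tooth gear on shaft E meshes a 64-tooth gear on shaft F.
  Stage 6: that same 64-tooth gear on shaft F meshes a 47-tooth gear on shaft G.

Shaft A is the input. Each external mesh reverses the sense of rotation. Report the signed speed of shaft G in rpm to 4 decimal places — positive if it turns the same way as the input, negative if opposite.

+1961.9724 rpm (same as input, |ω| = 1961.9724 rpm)

Stage 1 [44T→67T]: ω = 3045.0000×44/67 = 1999.7015 rpm, dir flips to −; running = −1999.7015
Stage 2 [27T→47T]: ω = 1999.7015×27/47 = 1148.7647 rpm, dir flips to +; running = +1148.7647
Stage 3 [13T→13T]: ω = 1148.7647×13/13 = 1148.7647 rpm, dir flips to −; running = −1148.7647
Stage 4 [74T→59T]: ω = 1148.7647×74/59 = 1440.8235 rpm, dir flips to +; running = +1440.8235
Stage 5 [64T→64T]: ω = 1440.8235×64/64 = 1440.8235 rpm, dir flips to −; running = −1440.8235
Stage 6 [64T→47T]: ω = 1440.8235×64/47 = 1961.9724 rpm, dir flips to +; running = +1961.9724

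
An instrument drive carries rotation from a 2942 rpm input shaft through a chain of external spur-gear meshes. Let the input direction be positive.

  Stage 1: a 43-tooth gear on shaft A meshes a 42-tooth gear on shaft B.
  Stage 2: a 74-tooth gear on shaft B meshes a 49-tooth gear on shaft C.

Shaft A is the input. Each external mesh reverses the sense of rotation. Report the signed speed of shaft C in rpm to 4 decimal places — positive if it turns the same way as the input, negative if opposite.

+4548.8066 rpm (same as input, |ω| = 4548.8066 rpm)

Stage 1 [43T→42T]: ω = 2942.0000×43/42 = 3012.0476 rpm, dir flips to −; running = −3012.0476
Stage 2 [74T→49T]: ω = 3012.0476×74/49 = 4548.8066 rpm, dir flips to +; running = +4548.8066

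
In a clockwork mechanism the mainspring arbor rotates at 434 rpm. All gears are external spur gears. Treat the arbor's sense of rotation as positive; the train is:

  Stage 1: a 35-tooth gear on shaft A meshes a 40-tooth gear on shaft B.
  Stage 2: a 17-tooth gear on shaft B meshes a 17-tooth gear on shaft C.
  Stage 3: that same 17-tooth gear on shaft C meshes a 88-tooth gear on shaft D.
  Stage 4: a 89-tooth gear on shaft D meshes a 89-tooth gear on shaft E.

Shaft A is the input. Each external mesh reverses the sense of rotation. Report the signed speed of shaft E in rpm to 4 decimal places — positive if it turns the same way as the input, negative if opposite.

+73.3608 rpm (same as input, |ω| = 73.3608 rpm)

Stage 1 [35T→40T]: ω = 434.0000×35/40 = 379.7500 rpm, dir flips to −; running = −379.7500
Stage 2 [17T→17T]: ω = 379.7500×17/17 = 379.7500 rpm, dir flips to +; running = +379.7500
Stage 3 [17T→88T]: ω = 379.7500×17/88 = 73.3608 rpm, dir flips to −; running = −73.3608
Stage 4 [89T→89T]: ω = 73.3608×89/89 = 73.3608 rpm, dir flips to +; running = +73.3608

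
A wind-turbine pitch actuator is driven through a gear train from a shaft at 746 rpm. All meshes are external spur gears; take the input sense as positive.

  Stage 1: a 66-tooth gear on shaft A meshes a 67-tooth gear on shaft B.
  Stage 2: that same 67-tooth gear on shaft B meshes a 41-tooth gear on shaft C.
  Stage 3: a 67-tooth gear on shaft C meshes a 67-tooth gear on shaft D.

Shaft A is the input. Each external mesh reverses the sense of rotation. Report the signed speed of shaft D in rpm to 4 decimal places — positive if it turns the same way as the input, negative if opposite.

-1200.8780 rpm (opposite to input, |ω| = 1200.8780 rpm)

Stage 1 [66T→67T]: ω = 746.0000×66/67 = 734.8657 rpm, dir flips to −; running = −734.8657
Stage 2 [67T→41T]: ω = 734.8657×67/41 = 1200.8780 rpm, dir flips to +; running = +1200.8780
Stage 3 [67T→67T]: ω = 1200.8780×67/67 = 1200.8780 rpm, dir flips to −; running = −1200.8780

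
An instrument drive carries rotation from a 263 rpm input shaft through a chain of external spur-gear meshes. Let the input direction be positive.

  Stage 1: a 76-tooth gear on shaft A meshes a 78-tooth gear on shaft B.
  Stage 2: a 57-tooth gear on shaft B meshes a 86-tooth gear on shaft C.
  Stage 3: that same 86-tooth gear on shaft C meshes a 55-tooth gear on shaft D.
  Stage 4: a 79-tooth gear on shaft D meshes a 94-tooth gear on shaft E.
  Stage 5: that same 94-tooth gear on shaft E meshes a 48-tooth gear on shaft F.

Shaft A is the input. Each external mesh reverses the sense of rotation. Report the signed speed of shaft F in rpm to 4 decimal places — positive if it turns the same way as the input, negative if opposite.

Stage 1 [76T→78T]: ω = 263.0000×76/78 = 256.2564 rpm, dir flips to −; running = −256.2564
Stage 2 [57T→86T]: ω = 256.2564×57/86 = 169.8444 rpm, dir flips to +; running = +169.8444
Stage 3 [86T→55T]: ω = 169.8444×86/55 = 265.5748 rpm, dir flips to −; running = −265.5748
Stage 4 [79T→94T]: ω = 265.5748×79/94 = 223.1959 rpm, dir flips to +; running = +223.1959
Stage 5 [94T→48T]: ω = 223.1959×94/48 = 437.0919 rpm, dir flips to −; running = −437.0919

-437.0919 rpm (opposite to input, |ω| = 437.0919 rpm)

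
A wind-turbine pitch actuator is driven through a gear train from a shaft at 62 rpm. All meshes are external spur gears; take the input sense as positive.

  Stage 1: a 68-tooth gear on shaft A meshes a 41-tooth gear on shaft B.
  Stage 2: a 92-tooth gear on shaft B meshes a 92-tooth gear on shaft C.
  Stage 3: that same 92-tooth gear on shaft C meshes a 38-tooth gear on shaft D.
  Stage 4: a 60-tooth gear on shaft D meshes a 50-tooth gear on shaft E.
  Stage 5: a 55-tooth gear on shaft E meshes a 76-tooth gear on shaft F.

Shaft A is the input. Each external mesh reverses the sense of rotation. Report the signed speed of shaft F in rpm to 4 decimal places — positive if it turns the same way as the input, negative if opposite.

Stage 1 [68T→41T]: ω = 62.0000×68/41 = 102.8293 rpm, dir flips to −; running = −102.8293
Stage 2 [92T→92T]: ω = 102.8293×92/92 = 102.8293 rpm, dir flips to +; running = +102.8293
Stage 3 [92T→38T]: ω = 102.8293×92/38 = 248.9551 rpm, dir flips to −; running = −248.9551
Stage 4 [60T→50T]: ω = 248.9551×60/50 = 298.7461 rpm, dir flips to +; running = +298.7461
Stage 5 [55T→76T]: ω = 298.7461×55/76 = 216.1978 rpm, dir flips to −; running = −216.1978

-216.1978 rpm (opposite to input, |ω| = 216.1978 rpm)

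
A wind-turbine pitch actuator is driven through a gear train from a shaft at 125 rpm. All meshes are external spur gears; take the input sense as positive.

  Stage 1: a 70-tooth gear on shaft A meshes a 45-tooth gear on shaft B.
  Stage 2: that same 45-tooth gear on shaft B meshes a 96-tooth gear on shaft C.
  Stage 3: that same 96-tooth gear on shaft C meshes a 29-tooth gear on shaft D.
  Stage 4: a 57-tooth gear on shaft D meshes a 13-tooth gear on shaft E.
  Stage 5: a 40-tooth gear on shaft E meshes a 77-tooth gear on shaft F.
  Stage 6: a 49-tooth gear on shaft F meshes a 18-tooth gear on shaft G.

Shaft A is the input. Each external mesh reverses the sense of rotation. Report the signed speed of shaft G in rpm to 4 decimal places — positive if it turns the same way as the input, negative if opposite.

Stage 1 [70T→45T]: ω = 125.0000×70/45 = 194.4444 rpm, dir flips to −; running = −194.4444
Stage 2 [45T→96T]: ω = 194.4444×45/96 = 91.1458 rpm, dir flips to +; running = +91.1458
Stage 3 [96T→29T]: ω = 91.1458×96/29 = 301.7241 rpm, dir flips to −; running = −301.7241
Stage 4 [57T→13T]: ω = 301.7241×57/13 = 1322.9443 rpm, dir flips to +; running = +1322.9443
Stage 5 [40T→77T]: ω = 1322.9443×40/77 = 687.2438 rpm, dir flips to −; running = −687.2438
Stage 6 [49T→18T]: ω = 687.2438×49/18 = 1870.8303 rpm, dir flips to +; running = +1870.8303

+1870.8303 rpm (same as input, |ω| = 1870.8303 rpm)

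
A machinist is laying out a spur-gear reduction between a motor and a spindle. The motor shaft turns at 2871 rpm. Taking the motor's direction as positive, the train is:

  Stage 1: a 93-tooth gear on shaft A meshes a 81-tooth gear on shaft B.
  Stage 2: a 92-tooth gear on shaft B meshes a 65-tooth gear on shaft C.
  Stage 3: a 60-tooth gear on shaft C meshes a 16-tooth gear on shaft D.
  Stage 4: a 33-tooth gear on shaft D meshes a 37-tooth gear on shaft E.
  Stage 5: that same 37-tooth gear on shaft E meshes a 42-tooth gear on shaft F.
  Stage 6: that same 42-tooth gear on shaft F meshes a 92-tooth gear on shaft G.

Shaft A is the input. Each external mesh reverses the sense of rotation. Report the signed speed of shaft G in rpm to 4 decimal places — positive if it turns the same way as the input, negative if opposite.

+6275.7115 rpm (same as input, |ω| = 6275.7115 rpm)

Stage 1 [93T→81T]: ω = 2871.0000×93/81 = 3296.3333 rpm, dir flips to −; running = −3296.3333
Stage 2 [92T→65T]: ω = 3296.3333×92/65 = 4665.5795 rpm, dir flips to +; running = +4665.5795
Stage 3 [60T→16T]: ω = 4665.5795×60/16 = 17495.9231 rpm, dir flips to −; running = −17495.9231
Stage 4 [33T→37T]: ω = 17495.9231×33/37 = 15604.4719 rpm, dir flips to +; running = +15604.4719
Stage 5 [37T→42T]: ω = 15604.4719×37/42 = 13746.7967 rpm, dir flips to −; running = −13746.7967
Stage 6 [42T→92T]: ω = 13746.7967×42/92 = 6275.7115 rpm, dir flips to +; running = +6275.7115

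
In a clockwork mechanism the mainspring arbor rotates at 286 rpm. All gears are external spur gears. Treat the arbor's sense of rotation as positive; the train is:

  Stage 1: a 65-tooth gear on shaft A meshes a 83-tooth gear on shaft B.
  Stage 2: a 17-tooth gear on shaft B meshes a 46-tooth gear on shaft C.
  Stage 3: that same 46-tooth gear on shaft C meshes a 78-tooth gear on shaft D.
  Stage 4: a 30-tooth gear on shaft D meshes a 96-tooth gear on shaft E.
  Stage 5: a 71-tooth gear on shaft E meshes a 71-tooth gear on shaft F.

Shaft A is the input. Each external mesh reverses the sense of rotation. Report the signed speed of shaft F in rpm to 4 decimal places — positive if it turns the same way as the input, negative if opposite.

Stage 1 [65T→83T]: ω = 286.0000×65/83 = 223.9759 rpm, dir flips to −; running = −223.9759
Stage 2 [17T→46T]: ω = 223.9759×17/46 = 82.7737 rpm, dir flips to +; running = +82.7737
Stage 3 [46T→78T]: ω = 82.7737×46/78 = 48.8153 rpm, dir flips to −; running = −48.8153
Stage 4 [30T→96T]: ω = 48.8153×30/96 = 15.2548 rpm, dir flips to +; running = +15.2548
Stage 5 [71T→71T]: ω = 15.2548×71/71 = 15.2548 rpm, dir flips to −; running = −15.2548

-15.2548 rpm (opposite to input, |ω| = 15.2548 rpm)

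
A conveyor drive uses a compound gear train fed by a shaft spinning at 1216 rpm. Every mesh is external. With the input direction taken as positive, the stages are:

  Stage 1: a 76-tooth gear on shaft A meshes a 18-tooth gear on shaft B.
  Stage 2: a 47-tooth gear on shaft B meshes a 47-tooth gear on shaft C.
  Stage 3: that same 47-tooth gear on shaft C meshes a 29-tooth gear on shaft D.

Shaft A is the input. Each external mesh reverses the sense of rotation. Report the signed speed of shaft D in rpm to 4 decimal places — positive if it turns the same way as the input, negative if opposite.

Stage 1 [76T→18T]: ω = 1216.0000×76/18 = 5134.2222 rpm, dir flips to −; running = −5134.2222
Stage 2 [47T→47T]: ω = 5134.2222×47/47 = 5134.2222 rpm, dir flips to +; running = +5134.2222
Stage 3 [47T→29T]: ω = 5134.2222×47/29 = 8320.9808 rpm, dir flips to −; running = −8320.9808

-8320.9808 rpm (opposite to input, |ω| = 8320.9808 rpm)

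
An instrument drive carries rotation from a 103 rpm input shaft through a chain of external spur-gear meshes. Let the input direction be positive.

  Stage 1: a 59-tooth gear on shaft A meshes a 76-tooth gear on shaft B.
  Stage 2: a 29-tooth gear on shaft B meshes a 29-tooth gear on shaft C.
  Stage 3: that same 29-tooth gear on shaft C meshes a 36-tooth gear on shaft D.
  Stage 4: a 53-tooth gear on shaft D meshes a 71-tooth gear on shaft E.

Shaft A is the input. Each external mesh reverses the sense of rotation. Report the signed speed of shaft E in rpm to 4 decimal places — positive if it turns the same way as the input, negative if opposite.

Stage 1 [59T→76T]: ω = 103.0000×59/76 = 79.9605 rpm, dir flips to −; running = −79.9605
Stage 2 [29T→29T]: ω = 79.9605×29/29 = 79.9605 rpm, dir flips to +; running = +79.9605
Stage 3 [29T→36T]: ω = 79.9605×29/36 = 64.4126 rpm, dir flips to −; running = −64.4126
Stage 4 [53T→71T]: ω = 64.4126×53/71 = 48.0827 rpm, dir flips to +; running = +48.0827

+48.0827 rpm (same as input, |ω| = 48.0827 rpm)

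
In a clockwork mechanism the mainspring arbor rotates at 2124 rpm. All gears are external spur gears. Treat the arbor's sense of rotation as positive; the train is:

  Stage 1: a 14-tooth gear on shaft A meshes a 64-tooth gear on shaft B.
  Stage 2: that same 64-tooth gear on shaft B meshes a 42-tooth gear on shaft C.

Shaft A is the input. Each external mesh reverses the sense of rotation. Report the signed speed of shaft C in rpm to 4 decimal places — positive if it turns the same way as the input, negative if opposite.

+708.0000 rpm (same as input, |ω| = 708.0000 rpm)

Stage 1 [14T→64T]: ω = 2124.0000×14/64 = 464.6250 rpm, dir flips to −; running = −464.6250
Stage 2 [64T→42T]: ω = 464.6250×64/42 = 708.0000 rpm, dir flips to +; running = +708.0000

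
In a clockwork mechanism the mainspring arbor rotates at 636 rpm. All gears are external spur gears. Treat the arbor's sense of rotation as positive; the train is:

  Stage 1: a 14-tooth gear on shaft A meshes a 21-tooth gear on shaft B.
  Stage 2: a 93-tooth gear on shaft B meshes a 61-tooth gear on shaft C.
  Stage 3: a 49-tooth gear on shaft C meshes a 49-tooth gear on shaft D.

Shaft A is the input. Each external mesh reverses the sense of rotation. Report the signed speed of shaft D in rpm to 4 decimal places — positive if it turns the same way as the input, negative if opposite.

Stage 1 [14T→21T]: ω = 636.0000×14/21 = 424.0000 rpm, dir flips to −; running = −424.0000
Stage 2 [93T→61T]: ω = 424.0000×93/61 = 646.4262 rpm, dir flips to +; running = +646.4262
Stage 3 [49T→49T]: ω = 646.4262×49/49 = 646.4262 rpm, dir flips to −; running = −646.4262

-646.4262 rpm (opposite to input, |ω| = 646.4262 rpm)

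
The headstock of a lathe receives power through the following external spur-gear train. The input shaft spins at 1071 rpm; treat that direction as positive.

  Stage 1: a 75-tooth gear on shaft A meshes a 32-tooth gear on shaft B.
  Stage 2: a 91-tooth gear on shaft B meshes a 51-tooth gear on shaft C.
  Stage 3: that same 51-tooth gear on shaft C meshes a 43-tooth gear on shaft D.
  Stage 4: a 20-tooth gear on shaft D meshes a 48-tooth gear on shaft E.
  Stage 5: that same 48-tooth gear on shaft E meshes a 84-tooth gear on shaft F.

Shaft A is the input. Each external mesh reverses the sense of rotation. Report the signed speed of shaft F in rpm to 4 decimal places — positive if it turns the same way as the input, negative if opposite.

-1264.8074 rpm (opposite to input, |ω| = 1264.8074 rpm)

Stage 1 [75T→32T]: ω = 1071.0000×75/32 = 2510.1562 rpm, dir flips to −; running = −2510.1562
Stage 2 [91T→51T]: ω = 2510.1562×91/51 = 4478.9062 rpm, dir flips to +; running = +4478.9062
Stage 3 [51T→43T]: ω = 4478.9062×51/43 = 5312.1911 rpm, dir flips to −; running = −5312.1911
Stage 4 [20T→48T]: ω = 5312.1911×20/48 = 2213.4130 rpm, dir flips to +; running = +2213.4130
Stage 5 [48T→84T]: ω = 2213.4130×48/84 = 1264.8074 rpm, dir flips to −; running = −1264.8074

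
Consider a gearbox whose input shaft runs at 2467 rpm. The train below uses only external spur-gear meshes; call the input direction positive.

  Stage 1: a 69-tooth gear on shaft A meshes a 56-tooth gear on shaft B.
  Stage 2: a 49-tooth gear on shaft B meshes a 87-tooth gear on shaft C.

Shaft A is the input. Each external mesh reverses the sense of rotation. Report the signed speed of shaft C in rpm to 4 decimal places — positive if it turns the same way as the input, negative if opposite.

+1712.0129 rpm (same as input, |ω| = 1712.0129 rpm)

Stage 1 [69T→56T]: ω = 2467.0000×69/56 = 3039.6964 rpm, dir flips to −; running = −3039.6964
Stage 2 [49T→87T]: ω = 3039.6964×49/87 = 1712.0129 rpm, dir flips to +; running = +1712.0129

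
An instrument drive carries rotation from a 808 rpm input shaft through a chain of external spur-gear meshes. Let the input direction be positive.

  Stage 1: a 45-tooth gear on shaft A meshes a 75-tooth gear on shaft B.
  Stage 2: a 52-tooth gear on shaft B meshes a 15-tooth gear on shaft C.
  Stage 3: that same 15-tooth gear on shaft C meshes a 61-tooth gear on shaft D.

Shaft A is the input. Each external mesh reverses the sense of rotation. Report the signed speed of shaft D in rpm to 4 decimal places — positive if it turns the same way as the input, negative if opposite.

Stage 1 [45T→75T]: ω = 808.0000×45/75 = 484.8000 rpm, dir flips to −; running = −484.8000
Stage 2 [52T→15T]: ω = 484.8000×52/15 = 1680.6400 rpm, dir flips to +; running = +1680.6400
Stage 3 [15T→61T]: ω = 1680.6400×15/61 = 413.2721 rpm, dir flips to −; running = −413.2721

-413.2721 rpm (opposite to input, |ω| = 413.2721 rpm)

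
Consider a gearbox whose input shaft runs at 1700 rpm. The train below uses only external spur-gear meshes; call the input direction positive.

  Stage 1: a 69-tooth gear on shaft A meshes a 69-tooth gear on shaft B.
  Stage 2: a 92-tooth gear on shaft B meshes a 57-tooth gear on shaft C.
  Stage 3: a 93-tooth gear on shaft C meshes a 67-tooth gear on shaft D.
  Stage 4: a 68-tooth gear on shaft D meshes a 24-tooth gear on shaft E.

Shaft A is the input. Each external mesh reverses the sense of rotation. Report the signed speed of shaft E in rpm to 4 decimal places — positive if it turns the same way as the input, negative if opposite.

+10791.1495 rpm (same as input, |ω| = 10791.1495 rpm)

Stage 1 [69T→69T]: ω = 1700.0000×69/69 = 1700.0000 rpm, dir flips to −; running = −1700.0000
Stage 2 [92T→57T]: ω = 1700.0000×92/57 = 2743.8596 rpm, dir flips to +; running = +2743.8596
Stage 3 [93T→67T]: ω = 2743.8596×93/67 = 3808.6410 rpm, dir flips to −; running = −3808.6410
Stage 4 [68T→24T]: ω = 3808.6410×68/24 = 10791.1495 rpm, dir flips to +; running = +10791.1495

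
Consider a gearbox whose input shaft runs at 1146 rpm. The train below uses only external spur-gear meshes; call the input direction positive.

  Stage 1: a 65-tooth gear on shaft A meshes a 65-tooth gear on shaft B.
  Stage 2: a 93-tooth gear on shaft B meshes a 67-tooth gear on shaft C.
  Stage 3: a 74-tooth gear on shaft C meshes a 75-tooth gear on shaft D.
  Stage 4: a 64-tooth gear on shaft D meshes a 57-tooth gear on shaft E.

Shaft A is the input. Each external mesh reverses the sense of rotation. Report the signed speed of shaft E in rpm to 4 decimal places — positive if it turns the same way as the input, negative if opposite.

+1762.2533 rpm (same as input, |ω| = 1762.2533 rpm)

Stage 1 [65T→65T]: ω = 1146.0000×65/65 = 1146.0000 rpm, dir flips to −; running = −1146.0000
Stage 2 [93T→67T]: ω = 1146.0000×93/67 = 1590.7164 rpm, dir flips to +; running = +1590.7164
Stage 3 [74T→75T]: ω = 1590.7164×74/75 = 1569.5069 rpm, dir flips to −; running = −1569.5069
Stage 4 [64T→57T]: ω = 1569.5069×64/57 = 1762.2533 rpm, dir flips to +; running = +1762.2533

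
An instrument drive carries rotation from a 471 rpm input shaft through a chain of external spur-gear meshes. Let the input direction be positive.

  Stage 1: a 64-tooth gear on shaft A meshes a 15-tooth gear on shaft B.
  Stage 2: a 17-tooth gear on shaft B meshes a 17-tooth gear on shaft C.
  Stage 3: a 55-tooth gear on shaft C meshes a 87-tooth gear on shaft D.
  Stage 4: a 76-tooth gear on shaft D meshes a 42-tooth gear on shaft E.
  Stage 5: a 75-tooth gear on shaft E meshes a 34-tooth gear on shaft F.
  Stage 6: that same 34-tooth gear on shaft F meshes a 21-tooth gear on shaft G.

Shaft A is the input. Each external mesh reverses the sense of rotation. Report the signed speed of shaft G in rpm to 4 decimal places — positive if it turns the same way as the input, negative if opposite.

+8210.3057 rpm (same as input, |ω| = 8210.3057 rpm)

Stage 1 [64T→15T]: ω = 471.0000×64/15 = 2009.6000 rpm, dir flips to −; running = −2009.6000
Stage 2 [17T→17T]: ω = 2009.6000×17/17 = 2009.6000 rpm, dir flips to +; running = +2009.6000
Stage 3 [55T→87T]: ω = 2009.6000×55/87 = 1270.4368 rpm, dir flips to −; running = −1270.4368
Stage 4 [76T→42T]: ω = 1270.4368×76/42 = 2298.8856 rpm, dir flips to +; running = +2298.8856
Stage 5 [75T→34T]: ω = 2298.8856×75/34 = 5071.0712 rpm, dir flips to −; running = −5071.0712
Stage 6 [34T→21T]: ω = 5071.0712×34/21 = 8210.3057 rpm, dir flips to +; running = +8210.3057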